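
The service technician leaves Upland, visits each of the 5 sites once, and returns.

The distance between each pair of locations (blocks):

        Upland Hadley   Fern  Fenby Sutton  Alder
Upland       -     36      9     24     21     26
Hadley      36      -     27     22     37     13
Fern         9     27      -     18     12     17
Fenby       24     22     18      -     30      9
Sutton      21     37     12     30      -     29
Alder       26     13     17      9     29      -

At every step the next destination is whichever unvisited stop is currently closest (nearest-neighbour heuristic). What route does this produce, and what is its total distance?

From Upland: distances to unvisited — Fern=9, Sutton=21, Fenby=24, Alder=26, Hadley=36. Nearest is Fern (9).
From Fern: distances to unvisited — Sutton=12, Alder=17, Fenby=18, Hadley=27. Nearest is Sutton (12).
From Sutton: distances to unvisited — Alder=29, Fenby=30, Hadley=37. Nearest is Alder (29).
From Alder: distances to unvisited — Fenby=9, Hadley=13. Nearest is Fenby (9).
From Fenby: distances to unvisited — Hadley=22. Nearest is Hadley (22).
Return Hadley→Upland: 36.
Total = 9 + 12 + 29 + 9 + 22 + 36 = 117.

Nearest-neighbour total = 117 blocks; route Upland → Fern → Sutton → Alder → Fenby → Hadley → Upland.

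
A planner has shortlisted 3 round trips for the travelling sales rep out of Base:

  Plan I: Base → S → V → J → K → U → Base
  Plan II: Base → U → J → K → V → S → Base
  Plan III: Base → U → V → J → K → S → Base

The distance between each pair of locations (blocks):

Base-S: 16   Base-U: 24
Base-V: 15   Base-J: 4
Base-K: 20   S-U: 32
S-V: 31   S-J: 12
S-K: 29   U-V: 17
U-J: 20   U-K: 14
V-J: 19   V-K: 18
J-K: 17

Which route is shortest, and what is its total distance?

121 blocks — Plan I is the shortest.

Plan I: 16 + 31 + 19 + 17 + 14 + 24 = 121
Plan II: 24 + 20 + 17 + 18 + 31 + 16 = 126
Plan III: 24 + 17 + 19 + 17 + 29 + 16 = 122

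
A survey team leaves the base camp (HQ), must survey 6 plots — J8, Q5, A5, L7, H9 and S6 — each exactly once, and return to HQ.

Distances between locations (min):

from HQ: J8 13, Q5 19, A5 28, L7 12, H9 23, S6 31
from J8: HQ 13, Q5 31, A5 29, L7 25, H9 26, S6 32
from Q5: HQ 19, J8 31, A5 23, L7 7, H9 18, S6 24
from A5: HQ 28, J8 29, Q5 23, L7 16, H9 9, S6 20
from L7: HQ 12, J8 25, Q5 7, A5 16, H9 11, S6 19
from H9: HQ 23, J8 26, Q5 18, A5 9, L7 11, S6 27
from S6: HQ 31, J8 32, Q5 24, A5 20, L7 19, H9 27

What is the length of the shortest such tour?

HQ→J8→Q5→A5→L7→H9→S6→HQ: 13+31+23+16+11+27+31 = 152
HQ→J8→Q5→A5→L7→S6→H9→HQ: 13+31+23+16+19+27+23 = 152
HQ→J8→Q5→A5→H9→L7→S6→HQ: 13+31+23+9+11+19+31 = 137
HQ→J8→Q5→A5→H9→S6→L7→HQ: 13+31+23+9+27+19+12 = 134
HQ→J8→Q5→A5→S6→L7→H9→HQ: 13+31+23+20+19+11+23 = 140
HQ→J8→Q5→A5→S6→H9→L7→HQ: 13+31+23+20+27+11+12 = 137
HQ→J8→Q5→L7→A5→H9→S6→HQ: 13+31+7+16+9+27+31 = 134
HQ→J8→Q5→L7→A5→S6→H9→HQ: 13+31+7+16+20+27+23 = 137
… (352 more)
HQ→J8→H9→A5→S6→Q5→L7→HQ: 13+26+9+20+24+7+12 = 111  ← best
The minimum is 111.
One optimal route: HQ → J8 → H9 → A5 → S6 → Q5 → L7 → HQ (or its reverse).

Shortest round trip = 111 min.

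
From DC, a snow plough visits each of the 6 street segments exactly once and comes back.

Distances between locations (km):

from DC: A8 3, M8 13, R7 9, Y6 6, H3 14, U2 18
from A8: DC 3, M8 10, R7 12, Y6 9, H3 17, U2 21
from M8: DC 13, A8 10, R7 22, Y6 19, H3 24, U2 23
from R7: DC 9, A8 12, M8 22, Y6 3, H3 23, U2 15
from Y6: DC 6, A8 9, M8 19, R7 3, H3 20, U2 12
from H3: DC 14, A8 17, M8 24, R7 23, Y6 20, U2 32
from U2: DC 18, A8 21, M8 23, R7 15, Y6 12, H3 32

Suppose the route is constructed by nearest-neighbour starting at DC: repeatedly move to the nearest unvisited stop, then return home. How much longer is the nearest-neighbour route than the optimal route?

DC: A8=3, Y6=6, R7=9, M8=13, H3=14, U2=18 ⇒ A8
A8: Y6=9, M8=10, R7=12, H3=17, U2=21 ⇒ Y6
Y6: R7=3, U2=12, M8=19, H3=20 ⇒ R7
R7: U2=15, M8=22, H3=23 ⇒ U2
U2: M8=23, H3=32 ⇒ M8
M8: H3=24 ⇒ H3
NN route DC → A8 → Y6 → R7 → U2 → M8 → H3 → DC costs 91.
Optimal: DC → A8 → M8 → U2 → R7 → Y6 → H3 → DC costs 88 (by enumerating all 360 distinct tours).
Excess = 91 − 88 = 3.

3 km longer than the optimal tour.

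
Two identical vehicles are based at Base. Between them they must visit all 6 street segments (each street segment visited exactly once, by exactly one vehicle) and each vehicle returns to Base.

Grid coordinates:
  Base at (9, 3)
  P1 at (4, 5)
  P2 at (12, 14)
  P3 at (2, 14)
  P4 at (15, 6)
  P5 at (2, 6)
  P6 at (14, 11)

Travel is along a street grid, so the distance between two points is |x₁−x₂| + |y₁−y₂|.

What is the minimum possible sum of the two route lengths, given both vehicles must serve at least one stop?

Check every non-empty split of the stops between the two vehicles; for each half take its own optimal tour:
  {P1} + {P2, P3, P4, P5, P6}: 14 + 48 = 62
  {P2} + {P1, P3, P4, P5, P6}: 28 + 48 = 76
  {P1, P2} + {P3, P4, P5, P6}: 38 + 48 = 86
  {P3} + {P1, P2, P4, P5, P6}: 36 + 48 = 84
  {P1, P3} + {P2, P4, P5, P6}: 36 + 48 = 84
  {P2, P3} + {P1, P4, P5, P6}: 42 + 42 = 84
  … (31 splits in total)
Best: vehicle 1 Base → P1 → Base = 14; vehicle 2 Base → P4 → P6 → P2 → P3 → P5 → Base = 48; combined 62.

Minimum combined distance: 62.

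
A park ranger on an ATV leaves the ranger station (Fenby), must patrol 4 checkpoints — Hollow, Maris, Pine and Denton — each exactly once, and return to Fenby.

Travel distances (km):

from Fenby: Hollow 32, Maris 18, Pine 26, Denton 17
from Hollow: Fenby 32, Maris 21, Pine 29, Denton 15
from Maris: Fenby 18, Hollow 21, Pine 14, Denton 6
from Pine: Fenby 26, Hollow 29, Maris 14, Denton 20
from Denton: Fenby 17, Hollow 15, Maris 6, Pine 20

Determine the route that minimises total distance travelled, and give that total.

93 km — the shortest possible round trip.

With 4 stops there are 4!/2 = 12 distinct round trips (a route and its reverse cost the same).
Fenby - Hollow - Maris - Pine - Denton - Fenby: 32+21+14+20+17 = 104
Fenby - Hollow - Maris - Denton - Pine - Fenby: 32+21+6+20+26 = 105
Fenby - Hollow - Pine - Maris - Denton - Fenby: 32+29+14+6+17 = 98
Fenby - Hollow - Pine - Denton - Maris - Fenby: 32+29+20+6+18 = 105
Fenby - Hollow - Denton - Maris - Pine - Fenby: 32+15+6+14+26 = 93
Fenby - Hollow - Denton - Pine - Maris - Fenby: 32+15+20+14+18 = 99
Fenby - Maris - Hollow - Pine - Denton - Fenby: 18+21+29+20+17 = 105
Fenby - Maris - Hollow - Denton - Pine - Fenby: 18+21+15+20+26 = 100
Fenby - Maris - Pine - Hollow - Denton - Fenby: 18+14+29+15+17 = 93
Fenby - Maris - Denton - Hollow - Pine - Fenby: 18+6+15+29+26 = 94
Fenby - Pine - Hollow - Maris - Denton - Fenby: 26+29+21+6+17 = 99
Fenby - Pine - Maris - Hollow - Denton - Fenby: 26+14+21+15+17 = 93
The minimum is 93.
One optimal route: Fenby → Hollow → Denton → Maris → Pine → Fenby (or its reverse).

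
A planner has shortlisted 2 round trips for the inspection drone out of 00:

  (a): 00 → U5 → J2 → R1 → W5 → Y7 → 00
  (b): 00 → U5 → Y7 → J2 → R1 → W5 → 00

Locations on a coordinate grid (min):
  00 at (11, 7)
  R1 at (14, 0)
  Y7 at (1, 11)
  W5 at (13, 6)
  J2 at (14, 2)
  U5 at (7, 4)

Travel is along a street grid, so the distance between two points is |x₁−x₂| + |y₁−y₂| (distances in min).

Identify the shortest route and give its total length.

(a): 7 + 9 + 2 + 7 + 17 + 14 = 56
(b): 7 + 13 + 22 + 2 + 7 + 3 = 54

Shortest is (b), total 54 min.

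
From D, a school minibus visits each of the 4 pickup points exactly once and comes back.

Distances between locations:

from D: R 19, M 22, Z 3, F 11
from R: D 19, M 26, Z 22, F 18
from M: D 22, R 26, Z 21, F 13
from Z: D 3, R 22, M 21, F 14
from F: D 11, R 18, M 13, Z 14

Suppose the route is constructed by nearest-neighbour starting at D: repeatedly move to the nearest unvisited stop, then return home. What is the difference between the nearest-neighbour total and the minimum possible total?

Excess over optimum: 1.

D: Z=3, F=11, R=19, M=22 ⇒ Z
Z: F=14, M=21, R=22 ⇒ F
F: M=13, R=18 ⇒ M
M: R=26 ⇒ R
NN route D → Z → F → M → R → D costs 75.
Optimal: D → R → F → M → Z → D costs 74 (by enumerating all 12 distinct tours).
Excess = 75 − 74 = 1.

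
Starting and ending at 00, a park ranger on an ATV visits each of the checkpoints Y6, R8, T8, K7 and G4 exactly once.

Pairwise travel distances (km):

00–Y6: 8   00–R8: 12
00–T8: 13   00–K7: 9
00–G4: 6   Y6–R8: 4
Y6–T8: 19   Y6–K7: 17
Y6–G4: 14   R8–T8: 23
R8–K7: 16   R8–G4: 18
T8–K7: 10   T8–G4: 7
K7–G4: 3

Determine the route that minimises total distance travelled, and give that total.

Minimum total distance: 51 km.

There are 60 distinct closed tours to check (reversals are equivalent).
00 → Y6 → R8 → T8 → K7 → G4 → 00: 8+4+23+10+3+6 = 54
00 → Y6 → R8 → T8 → G4 → K7 → 00: 8+4+23+7+3+9 = 54
00 → Y6 → R8 → K7 → T8 → G4 → 00: 8+4+16+10+7+6 = 51
00 → Y6 → R8 → K7 → G4 → T8 → 00: 8+4+16+3+7+13 = 51
00 → Y6 → R8 → G4 → T8 → K7 → 00: 8+4+18+7+10+9 = 56
00 → Y6 → R8 → G4 → K7 → T8 → 00: 8+4+18+3+10+13 = 56
00 → Y6 → T8 → R8 → K7 → G4 → 00: 8+19+23+16+3+6 = 75
00 → Y6 → T8 → R8 → G4 → K7 → 00: 8+19+23+18+3+9 = 80
00 → Y6 → T8 → K7 → R8 → G4 → 00: 8+19+10+16+18+6 = 77
00 → Y6 → T8 → K7 → G4 → R8 → 00: 8+19+10+3+18+12 = 70
00 → Y6 → T8 → G4 → R8 → K7 → 00: 8+19+7+18+16+9 = 77
00 → Y6 → T8 → G4 → K7 → R8 → 00: 8+19+7+3+16+12 = 65
00 → Y6 → K7 → R8 → T8 → G4 → 00: 8+17+16+23+7+6 = 77
00 → Y6 → K7 → R8 → G4 → T8 → 00: 8+17+16+18+7+13 = 79
… (46 more)
The minimum is 51.
One optimal route: 00 → Y6 → R8 → K7 → T8 → G4 → 00 (or its reverse).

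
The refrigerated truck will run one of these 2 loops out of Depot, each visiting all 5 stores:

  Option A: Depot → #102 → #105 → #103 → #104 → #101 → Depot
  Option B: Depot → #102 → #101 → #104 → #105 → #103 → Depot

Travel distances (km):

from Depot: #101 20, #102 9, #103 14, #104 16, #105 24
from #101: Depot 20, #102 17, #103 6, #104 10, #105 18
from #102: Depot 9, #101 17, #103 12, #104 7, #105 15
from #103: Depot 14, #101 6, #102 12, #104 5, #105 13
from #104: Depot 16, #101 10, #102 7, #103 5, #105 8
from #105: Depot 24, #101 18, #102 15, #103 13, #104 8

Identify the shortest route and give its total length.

Shortest is Option B, total 71 km.

Option A: 9 + 15 + 13 + 5 + 10 + 20 = 72
Option B: 9 + 17 + 10 + 8 + 13 + 14 = 71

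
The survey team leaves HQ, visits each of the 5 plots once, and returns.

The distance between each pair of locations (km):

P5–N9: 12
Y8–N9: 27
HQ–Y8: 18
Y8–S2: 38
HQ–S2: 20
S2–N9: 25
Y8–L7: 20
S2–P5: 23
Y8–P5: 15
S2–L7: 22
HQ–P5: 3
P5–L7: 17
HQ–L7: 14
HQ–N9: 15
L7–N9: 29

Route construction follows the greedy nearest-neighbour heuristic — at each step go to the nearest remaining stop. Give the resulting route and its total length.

Total distance 100 km via the nearest-neighbour route HQ → P5 → N9 → S2 → L7 → Y8 → HQ.

From HQ: distances to unvisited — P5=3, L7=14, N9=15, Y8=18, S2=20. Nearest is P5 (3).
From P5: distances to unvisited — N9=12, Y8=15, L7=17, S2=23. Nearest is N9 (12).
From N9: distances to unvisited — S2=25, Y8=27, L7=29. Nearest is S2 (25).
From S2: distances to unvisited — L7=22, Y8=38. Nearest is L7 (22).
From L7: distances to unvisited — Y8=20. Nearest is Y8 (20).
Return Y8→HQ: 18.
Total = 3 + 12 + 25 + 22 + 20 + 18 = 100.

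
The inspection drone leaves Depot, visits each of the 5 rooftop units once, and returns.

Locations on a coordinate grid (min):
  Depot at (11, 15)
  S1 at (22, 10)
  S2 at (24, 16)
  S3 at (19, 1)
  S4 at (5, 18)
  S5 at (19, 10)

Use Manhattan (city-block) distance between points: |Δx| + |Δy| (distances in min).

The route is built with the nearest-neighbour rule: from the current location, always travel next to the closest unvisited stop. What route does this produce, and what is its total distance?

72 min along Depot → S4 → S2 → S1 → S5 → S3 → Depot.

Depot → [S4:9 / S5:13 / S2:14 / S1:16 / S3:22] → S4 (9)
S4 → [S2:21 / S5:22 / S1:25 / S3:31] → S2 (21)
S2 → [S1:8 / S5:11 / S3:20] → S1 (8)
S1 → [S5:3 / S3:12] → S5 (3)
S5 → [S3:9] → S3 (9)
Return S3→Depot: 22.
Total = 9 + 21 + 8 + 3 + 9 + 22 = 72.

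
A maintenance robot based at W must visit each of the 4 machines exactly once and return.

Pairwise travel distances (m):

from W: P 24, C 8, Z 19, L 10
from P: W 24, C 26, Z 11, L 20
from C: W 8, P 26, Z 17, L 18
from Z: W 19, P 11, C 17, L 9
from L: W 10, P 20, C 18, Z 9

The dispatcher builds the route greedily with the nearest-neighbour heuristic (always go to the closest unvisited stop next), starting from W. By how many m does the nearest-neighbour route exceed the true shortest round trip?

From W: C=8, L=10, Z=19, P=24 → choose C (8).
From C: Z=17, L=18, P=26 → choose Z (17).
From Z: L=9, P=11 → choose L (9).
From L: P=20 → choose P (20).
NN route W → C → Z → L → P → W costs 78.
Optimal: W → C → P → Z → L → W costs 64 (by enumerating all 12 distinct tours).
Excess = 78 − 64 = 14.

Excess over optimum: 14 m.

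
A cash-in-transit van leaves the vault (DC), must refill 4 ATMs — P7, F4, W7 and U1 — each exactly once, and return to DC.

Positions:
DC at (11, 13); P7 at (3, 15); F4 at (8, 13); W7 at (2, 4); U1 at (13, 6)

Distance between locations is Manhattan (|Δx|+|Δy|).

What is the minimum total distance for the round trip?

Shortest round trip = 44.

DC → P7 → F4 → W7 → U1 → DC: 10+7+15+13+9 = 54
DC → P7 → F4 → U1 → W7 → DC: 10+7+12+13+18 = 60
DC → P7 → W7 → F4 → U1 → DC: 10+12+15+12+9 = 58
DC → P7 → W7 → U1 → F4 → DC: 10+12+13+12+3 = 50
DC → P7 → U1 → F4 → W7 → DC: 10+19+12+15+18 = 74
DC → P7 → U1 → W7 → F4 → DC: 10+19+13+15+3 = 60
DC → F4 → P7 → W7 → U1 → DC: 3+7+12+13+9 = 44
DC → F4 → P7 → U1 → W7 → DC: 3+7+19+13+18 = 60
DC → F4 → W7 → P7 → U1 → DC: 3+15+12+19+9 = 58
DC → F4 → U1 → P7 → W7 → DC: 3+12+19+12+18 = 64
DC → W7 → P7 → F4 → U1 → DC: 18+12+7+12+9 = 58
DC → W7 → F4 → P7 → U1 → DC: 18+15+7+19+9 = 68
The minimum is 44.
One optimal route: DC → F4 → P7 → W7 → U1 → DC (or its reverse).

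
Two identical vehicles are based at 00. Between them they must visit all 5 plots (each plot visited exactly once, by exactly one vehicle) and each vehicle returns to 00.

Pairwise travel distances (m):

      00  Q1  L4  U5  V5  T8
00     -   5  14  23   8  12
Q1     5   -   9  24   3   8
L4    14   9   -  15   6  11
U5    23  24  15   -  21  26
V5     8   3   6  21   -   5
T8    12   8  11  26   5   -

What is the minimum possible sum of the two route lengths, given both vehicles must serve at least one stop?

71 m — the smallest possible combined total.

Check every non-empty split of the stops between the two vehicles; for each half take its own optimal tour:
  {Q1} + {L4, U5, V5, T8}: 10 + 61 = 71
  {L4} + {Q1, U5, V5, T8}: 28 + 62 = 90
  {Q1, L4} + {U5, V5, T8}: 28 + 61 = 89
  {U5} + {Q1, L4, V5, T8}: 46 + 37 = 83
  {Q1, U5} + {L4, V5, T8}: 52 + 37 = 89
  {L4, U5} + {Q1, V5, T8}: 52 + 25 = 77
  … (15 splits in total)
Best: vehicle 1 00 → Q1 → 00 = 10; vehicle 2 00 → U5 → L4 → V5 → T8 → 00 = 61; combined 71.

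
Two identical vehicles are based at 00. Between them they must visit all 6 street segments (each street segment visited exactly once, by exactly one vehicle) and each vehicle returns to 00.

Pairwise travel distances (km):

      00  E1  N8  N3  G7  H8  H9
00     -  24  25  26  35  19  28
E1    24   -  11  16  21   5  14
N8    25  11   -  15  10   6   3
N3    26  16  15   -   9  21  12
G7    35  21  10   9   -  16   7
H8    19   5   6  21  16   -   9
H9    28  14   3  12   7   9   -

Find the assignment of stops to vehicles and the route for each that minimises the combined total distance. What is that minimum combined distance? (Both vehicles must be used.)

Check every non-empty split of the stops between the two vehicles; for each half take its own optimal tour:
  {E1} + {N8, N3, G7, H8, H9}: 48 + 70 = 118
  {N8} + {E1, N3, G7, H8, H9}: 50 + 80 = 130
  {E1, N8} + {N3, G7, H8, H9}: 60 + 70 = 130
  {N3} + {E1, N8, G7, H8, H9}: 52 + 80 = 132
  {E1, N3} + {N8, G7, H8, H9}: 66 + 70 = 136
  {N8, N3} + {E1, G7, H8, H9}: 66 + 80 = 146
  … (31 splits in total)
Best: vehicle 1 00 → E1 → 00 = 48; vehicle 2 00 → N3 → G7 → H9 → N8 → H8 → 00 = 70; combined 118.

Minimum combined distance: 118 km.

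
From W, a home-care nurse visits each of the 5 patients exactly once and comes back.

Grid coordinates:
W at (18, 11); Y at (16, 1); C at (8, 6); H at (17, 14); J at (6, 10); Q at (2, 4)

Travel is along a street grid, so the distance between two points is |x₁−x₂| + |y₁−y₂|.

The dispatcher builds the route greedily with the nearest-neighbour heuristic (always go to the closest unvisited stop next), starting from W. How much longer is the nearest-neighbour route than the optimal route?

From W: H=4, Y=12, J=13, C=15, Q=23 → choose H (4).
From H: Y=14, J=15, C=17, Q=25 → choose Y (14).
From Y: C=13, Q=17, J=19 → choose C (13).
From C: J=6, Q=8 → choose J (6).
From J: Q=10 → choose Q (10).
NN route W → H → Y → C → J → Q → W costs 70.
Optimal: W → Y → C → Q → J → H → W costs 62 (by enumerating all 60 distinct tours).
Excess = 70 − 62 = 8.

Excess over optimum: 8.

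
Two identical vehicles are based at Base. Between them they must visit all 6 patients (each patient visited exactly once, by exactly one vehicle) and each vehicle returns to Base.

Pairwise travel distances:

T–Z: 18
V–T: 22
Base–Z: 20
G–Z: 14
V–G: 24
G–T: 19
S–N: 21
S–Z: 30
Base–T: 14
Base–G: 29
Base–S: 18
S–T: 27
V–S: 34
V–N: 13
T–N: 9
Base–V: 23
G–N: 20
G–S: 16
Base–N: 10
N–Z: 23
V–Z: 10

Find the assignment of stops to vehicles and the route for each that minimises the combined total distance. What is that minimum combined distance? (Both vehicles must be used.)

Try each way of splitting the stops between the two vehicles (each non-empty) and, for each split, find the best tour for each vehicle:
  {V} + {G, S, T, N, Z}: 46 + 85 = 131
  {G} + {V, S, T, N, Z}: 58 + 94 = 152
  {V, G} + {S, T, N, Z}: 76 + 85 = 161
  {S} + {V, G, T, N, Z}: 36 + 80 = 116
  {V, S} + {G, T, N, Z}: 75 + 72 = 147
  {G, S} + {V, T, N, Z}: 63 + 65 = 128
  … (31 splits in total)
  {T} + {V, G, S, N, Z}: 28 + 81 = 109  ← best
Best: vehicle 1 Base → T → Base = 28; vehicle 2 Base → S → G → Z → V → N → Base = 81; combined 109.

Minimum combined distance: 109.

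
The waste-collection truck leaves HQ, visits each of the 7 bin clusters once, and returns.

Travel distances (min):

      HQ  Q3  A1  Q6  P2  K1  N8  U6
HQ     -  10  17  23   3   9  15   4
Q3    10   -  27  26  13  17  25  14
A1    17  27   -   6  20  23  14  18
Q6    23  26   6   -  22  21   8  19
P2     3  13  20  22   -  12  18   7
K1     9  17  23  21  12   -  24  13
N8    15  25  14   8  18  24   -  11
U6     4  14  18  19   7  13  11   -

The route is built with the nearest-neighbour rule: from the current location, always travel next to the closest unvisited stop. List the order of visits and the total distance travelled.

At HQ the remaining stops are P2 3, U6 4, K1 9, Q3 10, N8 15, A1 17, Q6 23; go to P2.
At P2 the remaining stops are U6 7, K1 12, Q3 13, N8 18, A1 20, Q6 22; go to U6.
At U6 the remaining stops are N8 11, K1 13, Q3 14, A1 18, Q6 19; go to N8.
At N8 the remaining stops are Q6 8, A1 14, K1 24, Q3 25; go to Q6.
At Q6 the remaining stops are A1 6, K1 21, Q3 26; go to A1.
At A1 the remaining stops are K1 23, Q3 27; go to K1.
At K1 the remaining stops are Q3 17; go to Q3.
Return Q3→HQ: 10.
Total = 3 + 7 + 11 + 8 + 6 + 23 + 17 + 10 = 85.

Total distance 85 min via the nearest-neighbour route HQ → P2 → U6 → N8 → Q6 → A1 → K1 → Q3 → HQ.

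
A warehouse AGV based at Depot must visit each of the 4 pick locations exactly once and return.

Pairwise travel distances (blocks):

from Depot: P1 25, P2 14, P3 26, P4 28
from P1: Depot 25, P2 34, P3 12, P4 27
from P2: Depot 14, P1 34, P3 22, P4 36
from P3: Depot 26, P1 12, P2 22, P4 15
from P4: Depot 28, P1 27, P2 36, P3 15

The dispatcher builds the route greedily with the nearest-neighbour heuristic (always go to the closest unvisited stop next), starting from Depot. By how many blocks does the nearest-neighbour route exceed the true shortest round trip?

Depot: P2=14, P1=25, P3=26, P4=28 ⇒ P2
P2: P3=22, P1=34, P4=36 ⇒ P3
P3: P1=12, P4=15 ⇒ P1
P1: P4=27 ⇒ P4
NN route Depot → P2 → P3 → P1 → P4 → Depot costs 103.
Optimal: Depot → P1 → P3 → P4 → P2 → Depot costs 102 (by enumerating all 12 distinct tours).
Excess = 103 − 102 = 1.

The nearest-neighbour route is 1 blocks longer than optimal.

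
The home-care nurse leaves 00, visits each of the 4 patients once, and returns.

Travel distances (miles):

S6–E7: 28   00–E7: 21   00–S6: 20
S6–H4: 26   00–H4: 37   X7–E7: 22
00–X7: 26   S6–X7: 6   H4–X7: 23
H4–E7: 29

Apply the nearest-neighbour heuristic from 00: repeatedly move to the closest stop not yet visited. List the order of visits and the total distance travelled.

Total distance 114 miles via the nearest-neighbour route 00 → S6 → X7 → E7 → H4 → 00.

At 00 the remaining stops are S6 20, E7 21, X7 26, H4 37; go to S6.
At S6 the remaining stops are X7 6, H4 26, E7 28; go to X7.
At X7 the remaining stops are E7 22, H4 23; go to E7.
At E7 the remaining stops are H4 29; go to H4.
Return H4→00: 37.
Total = 20 + 6 + 22 + 29 + 37 = 114.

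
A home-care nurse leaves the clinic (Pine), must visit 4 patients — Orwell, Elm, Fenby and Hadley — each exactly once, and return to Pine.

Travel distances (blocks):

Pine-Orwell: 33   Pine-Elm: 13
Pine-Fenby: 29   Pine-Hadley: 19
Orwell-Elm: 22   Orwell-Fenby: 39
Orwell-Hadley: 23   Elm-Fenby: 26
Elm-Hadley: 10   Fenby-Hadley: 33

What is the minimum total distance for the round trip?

Minimum total distance: 114 blocks.

There are 12 distinct closed tours to check (reversals are equivalent).
Pine → Orwell → Elm → Fenby → Hadley → Pine: 33+22+26+33+19 = 133
Pine → Orwell → Elm → Hadley → Fenby → Pine: 33+22+10+33+29 = 127
Pine → Orwell → Fenby → Elm → Hadley → Pine: 33+39+26+10+19 = 127
Pine → Orwell → Fenby → Hadley → Elm → Pine: 33+39+33+10+13 = 128
Pine → Orwell → Hadley → Elm → Fenby → Pine: 33+23+10+26+29 = 121
Pine → Orwell → Hadley → Fenby → Elm → Pine: 33+23+33+26+13 = 128
Pine → Elm → Orwell → Fenby → Hadley → Pine: 13+22+39+33+19 = 126
Pine → Elm → Orwell → Hadley → Fenby → Pine: 13+22+23+33+29 = 120
Pine → Elm → Fenby → Orwell → Hadley → Pine: 13+26+39+23+19 = 120
Pine → Elm → Hadley → Orwell → Fenby → Pine: 13+10+23+39+29 = 114
Pine → Fenby → Orwell → Elm → Hadley → Pine: 29+39+22+10+19 = 119
Pine → Fenby → Elm → Orwell → Hadley → Pine: 29+26+22+23+19 = 119
The minimum is 114.
One optimal route: Pine → Elm → Hadley → Orwell → Fenby → Pine (or its reverse).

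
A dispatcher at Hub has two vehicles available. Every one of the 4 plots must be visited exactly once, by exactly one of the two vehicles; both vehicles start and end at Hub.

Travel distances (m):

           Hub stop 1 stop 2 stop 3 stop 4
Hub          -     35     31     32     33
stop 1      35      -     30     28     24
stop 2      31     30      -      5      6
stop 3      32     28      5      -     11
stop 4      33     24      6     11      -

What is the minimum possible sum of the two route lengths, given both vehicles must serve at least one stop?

There are 2^3 − 1 = 7 ways to divide the 4 stops into two non-empty groups. For each, the best each vehicle can do is its own shortest tour through its group:
  {stop 1} + {stop 2, stop 3, stop 4}: 70 + 76 = 146
  {stop 2} + {stop 1, stop 3, stop 4}: 62 + 102 = 164
  {stop 1, stop 2} + {stop 3, stop 4}: 96 + 76 = 172
  {stop 3} + {stop 1, stop 2, stop 4}: 64 + 96 = 160
  {stop 1, stop 3} + {stop 2, stop 4}: 95 + 70 = 165
  {stop 2, stop 3} + {stop 1, stop 4}: 68 + 92 = 160
  … (7 splits in total)
Best: vehicle 1 Hub → stop 1 → Hub = 70; vehicle 2 Hub → stop 3 → stop 2 → stop 4 → Hub = 76; combined 146.

146 m — the smallest possible combined total.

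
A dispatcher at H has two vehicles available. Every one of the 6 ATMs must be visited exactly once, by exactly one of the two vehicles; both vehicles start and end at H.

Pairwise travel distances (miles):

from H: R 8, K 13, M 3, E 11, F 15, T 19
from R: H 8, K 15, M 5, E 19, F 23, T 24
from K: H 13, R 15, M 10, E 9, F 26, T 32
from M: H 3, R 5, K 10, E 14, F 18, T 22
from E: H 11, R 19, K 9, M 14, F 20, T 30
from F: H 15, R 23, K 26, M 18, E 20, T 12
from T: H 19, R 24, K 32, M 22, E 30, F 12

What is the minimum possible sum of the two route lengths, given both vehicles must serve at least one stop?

There are 2^5 − 1 = 31 ways to divide the 6 stops into two non-empty groups. For each, the best each vehicle can do is its own shortest tour through its group:
  {R} + {K, M, E, F, T}: 16 + 73 = 89
  {K} + {R, M, E, F, T}: 26 + 75 = 101
  {R, K} + {M, E, F, T}: 36 + 68 = 104
  {M} + {R, K, E, F, T}: 6 + 83 = 89
  {R, M} + {K, E, F, T}: 16 + 73 = 89
  {K, M} + {R, E, F, T}: 26 + 75 = 101
  … (31 splits in total)
Best: vehicle 1 H → R → H = 16; vehicle 2 H → M → K → E → F → T → H = 73; combined 89.

89 miles — the smallest possible combined total.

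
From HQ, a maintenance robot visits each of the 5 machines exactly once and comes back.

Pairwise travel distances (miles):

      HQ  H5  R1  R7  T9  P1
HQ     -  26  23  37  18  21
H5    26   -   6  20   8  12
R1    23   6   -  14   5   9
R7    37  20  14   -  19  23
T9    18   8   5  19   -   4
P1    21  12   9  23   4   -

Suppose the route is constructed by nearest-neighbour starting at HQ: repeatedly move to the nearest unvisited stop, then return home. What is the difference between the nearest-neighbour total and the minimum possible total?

HQ: T9=18, P1=21, R1=23, H5=26, R7=37 ⇒ T9
T9: P1=4, R1=5, H5=8, R7=19 ⇒ P1
P1: R1=9, H5=12, R7=23 ⇒ R1
R1: H5=6, R7=14 ⇒ H5
H5: R7=20 ⇒ R7
NN route HQ → T9 → P1 → R1 → H5 → R7 → HQ costs 94.
Optimal: HQ → H5 → R1 → R7 → T9 → P1 → HQ costs 90 (by enumerating all 60 distinct tours).
Excess = 94 − 90 = 4.

Excess over optimum: 4 miles.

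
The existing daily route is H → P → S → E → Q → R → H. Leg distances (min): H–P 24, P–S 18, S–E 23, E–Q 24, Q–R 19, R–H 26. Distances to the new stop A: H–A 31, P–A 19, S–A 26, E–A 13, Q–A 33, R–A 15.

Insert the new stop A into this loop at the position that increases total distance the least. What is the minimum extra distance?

Insertion cost between consecutive stops i–j is d(i,A) + d(A,j) − d(i,j):
  between H and P: 31 + 19 − 24 = 26
  between P and S: 19 + 26 − 18 = 27
  between S and E: 26 + 13 − 23 = 16
  between E and Q: 13 + 33 − 24 = 22
  between Q and R: 33 + 15 − 19 = 29
  between R and H: 15 + 31 − 26 = 20
Cheapest insertion is between S and E, adding 16.
New total = 134 + 16 = 150.

Adding 16 min by placing A on the S–E leg.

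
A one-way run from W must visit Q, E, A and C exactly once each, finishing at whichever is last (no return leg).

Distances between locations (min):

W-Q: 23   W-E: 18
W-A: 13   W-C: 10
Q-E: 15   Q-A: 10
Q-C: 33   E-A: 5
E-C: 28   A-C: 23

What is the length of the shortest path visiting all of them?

Shortest open route: 53 min.

There are 4! = 24 possible orderings.
W - Q - E - A - C: 23+15+5+23 = 66
W - Q - E - C - A: 23+15+28+23 = 89
W - Q - A - E - C: 23+10+5+28 = 66
W - Q - A - C - E: 23+10+23+28 = 84
W - Q - C - E - A: 23+33+28+5 = 89
W - Q - C - A - E: 23+33+23+5 = 84
W - E - Q - A - C: 18+15+10+23 = 66
W - E - Q - C - A: 18+15+33+23 = 89
W - E - A - Q - C: 18+5+10+33 = 66
W - E - A - C - Q: 18+5+23+33 = 79
W - E - C - Q - A: 18+28+33+10 = 89
W - E - C - A - Q: 18+28+23+10 = 79
W - A - Q - E - C: 13+10+15+28 = 66
W - A - Q - C - E: 13+10+33+28 = 84
… (10 more)
W - C - E - A - Q: 10+28+5+10 = 53  ← best
The minimum is 53.
One shortest path: W → C → E → A → Q.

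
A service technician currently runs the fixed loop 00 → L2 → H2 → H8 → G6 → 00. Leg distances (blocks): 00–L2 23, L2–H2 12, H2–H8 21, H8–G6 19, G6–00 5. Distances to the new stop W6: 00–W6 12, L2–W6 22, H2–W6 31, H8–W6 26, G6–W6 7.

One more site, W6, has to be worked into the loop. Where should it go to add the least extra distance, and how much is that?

Insertion cost between consecutive stops i–j is d(i,W6) + d(W6,j) − d(i,j):
  between 00 and L2: 12 + 22 − 23 = 11
  between L2 and H2: 22 + 31 − 12 = 41
  between H2 and H8: 31 + 26 − 21 = 36
  between H8 and G6: 26 + 7 − 19 = 14
  between G6 and 00: 7 + 12 − 5 = 14
Cheapest insertion is between 00 and L2, adding 11.
New total = 80 + 11 = 91.

Adding 11 blocks by placing W6 on the 00–L2 leg.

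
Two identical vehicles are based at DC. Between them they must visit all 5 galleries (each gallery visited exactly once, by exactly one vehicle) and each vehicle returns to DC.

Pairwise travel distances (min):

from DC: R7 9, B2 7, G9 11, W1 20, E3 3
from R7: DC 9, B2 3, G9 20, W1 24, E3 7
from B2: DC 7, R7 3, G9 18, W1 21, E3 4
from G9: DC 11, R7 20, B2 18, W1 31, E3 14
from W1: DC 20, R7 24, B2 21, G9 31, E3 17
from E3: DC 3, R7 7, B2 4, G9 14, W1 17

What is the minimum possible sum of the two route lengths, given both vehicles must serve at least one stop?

There are 2^4 − 1 = 15 ways to divide the 5 stops into two non-empty groups. For each, the best each vehicle can do is its own shortest tour through its group:
  {R7} + {B2, G9, W1, E3}: 18 + 70 = 88
  {B2} + {R7, G9, W1, E3}: 14 + 75 = 89
  {R7, B2} + {G9, W1, E3}: 19 + 62 = 81
  {G9} + {R7, B2, W1, E3}: 22 + 53 = 75
  {R7, G9} + {B2, W1, E3}: 40 + 48 = 88
  {B2, G9} + {R7, W1, E3}: 36 + 53 = 89
  … (15 splits in total)
Best: vehicle 1 DC → G9 → DC = 22; vehicle 2 DC → R7 → B2 → W1 → E3 → DC = 53; combined 75.

75 min — the smallest possible combined total.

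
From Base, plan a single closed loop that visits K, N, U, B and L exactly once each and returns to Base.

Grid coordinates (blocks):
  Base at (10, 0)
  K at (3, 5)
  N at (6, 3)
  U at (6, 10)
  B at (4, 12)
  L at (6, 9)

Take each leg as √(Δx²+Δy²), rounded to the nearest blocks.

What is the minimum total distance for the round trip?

With 5 stops there are 5!/2 = 60 distinct round trips (a route and its reverse cost the same).
Base→K→N→U→B→L→Base: 9+4+7+3+4+10 = 37
Base→K→N→U→L→B→Base: 9+4+7+1+4+13 = 38
Base→K→N→B→U→L→Base: 9+4+9+3+1+10 = 36
Base→K→N→B→L→U→Base: 9+4+9+4+1+11 = 38
Base→K→N→L→U→B→Base: 9+4+6+1+3+13 = 36
Base→K→N→L→B→U→Base: 9+4+6+4+3+11 = 37
Base→K→U→N→B→L→Base: 9+6+7+9+4+10 = 45
Base→K→U→N→L→B→Base: 9+6+7+6+4+13 = 45
Base→K→U→B→N→L→Base: 9+6+3+9+6+10 = 43
Base→K→U→B→L→N→Base: 9+6+3+4+6+5 = 33
Base→K→U→L→N→B→Base: 9+6+1+6+9+13 = 44
Base→K→U→L→B→N→Base: 9+6+1+4+9+5 = 34
Base→K→B→N→U→L→Base: 9+7+9+7+1+10 = 43
Base→K→B→N→L→U→Base: 9+7+9+6+1+11 = 43
… (46 more)
Base→N→K→B→U→L→Base: 5+4+7+3+1+10 = 30  ← best
The minimum is 30.
One optimal route: Base → N → K → B → U → L → Base (or its reverse).

Shortest round trip = 30 blocks.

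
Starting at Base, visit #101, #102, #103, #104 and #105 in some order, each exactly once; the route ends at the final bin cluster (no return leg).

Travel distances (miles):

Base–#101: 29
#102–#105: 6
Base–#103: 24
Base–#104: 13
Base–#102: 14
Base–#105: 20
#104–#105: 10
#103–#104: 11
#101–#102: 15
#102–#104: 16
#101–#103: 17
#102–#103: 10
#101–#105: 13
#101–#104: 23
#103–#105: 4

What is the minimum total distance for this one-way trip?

49 miles — the minimum one-way total.

There are 5! = 120 possible orderings.
Base → #101 → #102 → #103 → #104 → #105: 29+15+10+11+10 = 75
Base → #101 → #102 → #103 → #105 → #104: 29+15+10+4+10 = 68
Base → #101 → #102 → #104 → #103 → #105: 29+15+16+11+4 = 75
Base → #101 → #102 → #104 → #105 → #103: 29+15+16+10+4 = 74
Base → #101 → #102 → #105 → #103 → #104: 29+15+6+4+11 = 65
Base → #101 → #102 → #105 → #104 → #103: 29+15+6+10+11 = 71
Base → #101 → #103 → #102 → #104 → #105: 29+17+10+16+10 = 82
Base → #101 → #103 → #102 → #105 → #104: 29+17+10+6+10 = 72
Base → #101 → #103 → #104 → #102 → #105: 29+17+11+16+6 = 79
Base → #101 → #103 → #104 → #105 → #102: 29+17+11+10+6 = 73
Base → #101 → #103 → #105 → #102 → #104: 29+17+4+6+16 = 72
Base → #101 → #103 → #105 → #104 → #102: 29+17+4+10+16 = 76
Base → #101 → #104 → #102 → #103 → #105: 29+23+16+10+4 = 82
Base → #101 → #104 → #102 → #105 → #103: 29+23+16+6+4 = 78
… (106 more)
Base → #104 → #103 → #105 → #102 → #101: 13+11+4+6+15 = 49  ← best
The minimum is 49.
One shortest path: Base → #104 → #103 → #105 → #102 → #101.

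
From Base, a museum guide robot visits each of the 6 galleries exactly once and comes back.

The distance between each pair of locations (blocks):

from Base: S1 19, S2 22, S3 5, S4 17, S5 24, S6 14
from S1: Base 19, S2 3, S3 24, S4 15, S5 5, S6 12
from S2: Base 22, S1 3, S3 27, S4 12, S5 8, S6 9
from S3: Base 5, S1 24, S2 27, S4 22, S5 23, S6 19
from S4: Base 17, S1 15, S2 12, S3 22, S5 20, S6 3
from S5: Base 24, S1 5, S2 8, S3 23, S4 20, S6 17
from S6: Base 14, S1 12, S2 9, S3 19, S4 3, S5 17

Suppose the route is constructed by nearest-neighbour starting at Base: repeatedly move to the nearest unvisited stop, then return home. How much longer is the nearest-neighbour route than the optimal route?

From Base: S3=5, S6=14, S4=17, S1=19, S2=22, S5=24 → choose S3 (5).
From S3: S6=19, S4=22, S5=23, S1=24, S2=27 → choose S6 (19).
From S6: S4=3, S2=9, S1=12, S5=17 → choose S4 (3).
From S4: S2=12, S1=15, S5=20 → choose S2 (12).
From S2: S1=3, S5=8 → choose S1 (3).
From S1: S5=5 → choose S5 (5).
NN route Base → S3 → S6 → S4 → S2 → S1 → S5 → Base costs 71.
Optimal: Base → S3 → S5 → S1 → S2 → S4 → S6 → Base costs 65 (by enumerating all 360 distinct tours).
Excess = 71 − 65 = 6.

6 blocks longer than the optimal tour.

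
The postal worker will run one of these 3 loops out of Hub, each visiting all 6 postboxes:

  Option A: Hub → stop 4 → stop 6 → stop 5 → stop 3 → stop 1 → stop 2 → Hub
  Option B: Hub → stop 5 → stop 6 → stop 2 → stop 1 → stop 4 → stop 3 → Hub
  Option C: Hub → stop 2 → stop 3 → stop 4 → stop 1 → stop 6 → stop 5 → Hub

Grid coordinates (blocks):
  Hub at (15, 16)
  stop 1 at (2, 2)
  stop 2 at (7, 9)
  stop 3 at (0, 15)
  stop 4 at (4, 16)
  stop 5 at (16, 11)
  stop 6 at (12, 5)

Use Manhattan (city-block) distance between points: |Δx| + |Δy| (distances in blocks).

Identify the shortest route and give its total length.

Shortest is Option B, total 74 blocks.

Option A: 11 + 19 + 10 + 20 + 15 + 12 + 15 = 102
Option B: 6 + 10 + 9 + 12 + 16 + 5 + 16 = 74
Option C: 15 + 13 + 5 + 16 + 13 + 10 + 6 = 78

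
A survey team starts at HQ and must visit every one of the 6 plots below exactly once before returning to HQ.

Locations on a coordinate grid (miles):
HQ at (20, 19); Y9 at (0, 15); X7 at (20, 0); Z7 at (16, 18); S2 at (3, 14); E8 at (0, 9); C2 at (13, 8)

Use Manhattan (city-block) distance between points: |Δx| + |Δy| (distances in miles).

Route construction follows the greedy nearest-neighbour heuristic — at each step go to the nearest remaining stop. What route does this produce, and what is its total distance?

92 miles along HQ → Z7 → C2 → E8 → Y9 → S2 → X7 → HQ.

HQ → [Z7:5 / C2:18 / X7:19 / S2:22 / Y9:24 / E8:30] → Z7 (5)
Z7 → [C2:13 / S2:17 / Y9:19 / X7:22 / E8:25] → C2 (13)
C2 → [E8:14 / X7:15 / S2:16 / Y9:20] → E8 (14)
E8 → [Y9:6 / S2:8 / X7:29] → Y9 (6)
Y9 → [S2:4 / X7:35] → S2 (4)
S2 → [X7:31] → X7 (31)
Return X7→HQ: 19.
Total = 5 + 13 + 14 + 6 + 4 + 31 + 19 = 92.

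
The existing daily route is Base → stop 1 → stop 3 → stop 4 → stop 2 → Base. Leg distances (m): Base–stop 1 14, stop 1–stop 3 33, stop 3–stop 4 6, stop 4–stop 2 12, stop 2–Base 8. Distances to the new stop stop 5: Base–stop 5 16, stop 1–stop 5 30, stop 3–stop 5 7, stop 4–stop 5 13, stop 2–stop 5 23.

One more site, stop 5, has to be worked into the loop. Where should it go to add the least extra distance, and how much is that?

+4 m — insert stop 5 between stop 1 and stop 3.

Insertion cost between consecutive stops i–j is d(i,stop 5) + d(stop 5,j) − d(i,j):
  between Base and stop 1: 16 + 30 − 14 = 32
  between stop 1 and stop 3: 30 + 7 − 33 = 4
  between stop 3 and stop 4: 7 + 13 − 6 = 14
  between stop 4 and stop 2: 13 + 23 − 12 = 24
  between stop 2 and Base: 23 + 16 − 8 = 31
Cheapest insertion is between stop 1 and stop 3, adding 4.
New total = 73 + 4 = 77.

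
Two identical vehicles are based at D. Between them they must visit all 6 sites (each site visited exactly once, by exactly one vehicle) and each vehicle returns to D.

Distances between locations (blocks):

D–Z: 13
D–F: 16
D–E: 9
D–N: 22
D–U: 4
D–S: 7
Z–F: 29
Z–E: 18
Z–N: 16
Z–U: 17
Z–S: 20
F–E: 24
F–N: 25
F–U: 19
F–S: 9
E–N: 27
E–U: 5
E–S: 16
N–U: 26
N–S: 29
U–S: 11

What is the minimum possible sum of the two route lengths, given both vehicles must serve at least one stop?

Try each way of splitting the stops between the two vehicles (each non-empty) and, for each split, find the best tour for each vehicle:
  {Z} + {F, E, N, U, S}: 26 + 77 = 103
  {F} + {Z, E, N, U, S}: 32 + 79 = 111
  {Z, F} + {E, N, U, S}: 58 + 72 = 130
  {E} + {Z, F, N, U, S}: 18 + 78 = 96
  {Z, E} + {F, N, U, S}: 40 + 71 = 111
  {F, E} + {Z, N, U, S}: 49 + 73 = 122
  … (31 splits in total)
  {E, U} + {Z, F, N, S}: 18 + 70 = 88  ← best
Best: vehicle 1 D → E → U → D = 18; vehicle 2 D → Z → N → F → S → D = 70; combined 88.

88 blocks — the smallest possible combined total.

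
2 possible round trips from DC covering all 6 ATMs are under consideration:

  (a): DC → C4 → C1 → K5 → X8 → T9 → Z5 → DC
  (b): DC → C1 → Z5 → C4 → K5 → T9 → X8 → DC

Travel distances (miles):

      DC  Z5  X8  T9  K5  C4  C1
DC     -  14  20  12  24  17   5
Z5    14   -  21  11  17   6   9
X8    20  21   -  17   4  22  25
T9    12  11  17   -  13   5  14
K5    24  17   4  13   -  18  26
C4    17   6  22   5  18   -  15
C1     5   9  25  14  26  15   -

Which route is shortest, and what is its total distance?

(a): 17 + 15 + 26 + 4 + 17 + 11 + 14 = 104
(b): 5 + 9 + 6 + 18 + 13 + 17 + 20 = 88

Shortest is (b), total 88 miles.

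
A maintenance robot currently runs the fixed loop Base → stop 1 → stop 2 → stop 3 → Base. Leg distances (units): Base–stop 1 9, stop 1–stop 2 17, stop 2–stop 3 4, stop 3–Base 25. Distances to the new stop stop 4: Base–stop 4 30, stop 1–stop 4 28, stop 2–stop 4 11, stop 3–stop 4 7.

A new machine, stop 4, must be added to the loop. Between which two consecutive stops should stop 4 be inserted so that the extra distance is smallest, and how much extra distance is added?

Adding 12 by placing stop 4 on the stop 3–Base leg.

Insertion cost between consecutive stops i–j is d(i,stop 4) + d(stop 4,j) − d(i,j):
  between Base and stop 1: 30 + 28 − 9 = 49
  between stop 1 and stop 2: 28 + 11 − 17 = 22
  between stop 2 and stop 3: 11 + 7 − 4 = 14
  between stop 3 and Base: 7 + 30 − 25 = 12
Cheapest insertion is between stop 3 and Base, adding 12.
New total = 55 + 12 = 67.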